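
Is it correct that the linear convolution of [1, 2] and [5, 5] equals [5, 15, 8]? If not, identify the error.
Recompute linear convolution of [1, 2] and [5, 5]: y[0] = 1×5 = 5; y[1] = 1×5 + 2×5 = 15; y[2] = 2×5 = 10 → [5, 15, 10]. Compare to given [5, 15, 8]: they differ at index 2: given 8, correct 10, so answer: No

No. Error at index 2: given 8, correct 10.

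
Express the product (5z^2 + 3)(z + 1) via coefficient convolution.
Ascending coefficients: a = [3, 0, 5], b = [1, 1]. c[0] = 3×1 = 3; c[1] = 3×1 + 0×1 = 3; c[2] = 0×1 + 5×1 = 5; c[3] = 5×1 = 5. Result coefficients: [3, 3, 5, 5] → 5z^3 + 5z^2 + 3z + 3

5z^3 + 5z^2 + 3z + 3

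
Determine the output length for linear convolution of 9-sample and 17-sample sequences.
Linear/full convolution length: m + n - 1 = 9 + 17 - 1 = 25

25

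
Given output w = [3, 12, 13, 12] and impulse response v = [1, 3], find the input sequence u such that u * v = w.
Deconvolve w=[3, 12, 13, 12] by v=[1, 3]. Since v[0]=1, solve forward: u[0] = w[0] / 1 = 3; u[1] = (w[1] - 3×3) / 1 = 3; u[2] = (w[2] - 3×3) / 1 = 4. So u = [3, 3, 4]. Check by forward convolution: w[0] = 3×1 = 3; w[1] = 3×3 + 3×1 = 12; w[2] = 3×3 + 4×1 = 13; w[3] = 4×3 = 12

[3, 3, 4]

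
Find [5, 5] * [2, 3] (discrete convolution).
y[0] = 5×2 = 10; y[1] = 5×3 + 5×2 = 25; y[2] = 5×3 = 15

[10, 25, 15]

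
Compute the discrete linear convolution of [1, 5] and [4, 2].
y[0] = 1×4 = 4; y[1] = 1×2 + 5×4 = 22; y[2] = 5×2 = 10

[4, 22, 10]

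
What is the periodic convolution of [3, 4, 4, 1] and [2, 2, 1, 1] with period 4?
Use y[k] = Σ_j f[j]·g[(k-j) mod 4]. y[0] = 3×2 + 4×1 + 4×1 + 1×2 = 16; y[1] = 3×2 + 4×2 + 4×1 + 1×1 = 19; y[2] = 3×1 + 4×2 + 4×2 + 1×1 = 20; y[3] = 3×1 + 4×1 + 4×2 + 1×2 = 17. Result: [16, 19, 20, 17]

[16, 19, 20, 17]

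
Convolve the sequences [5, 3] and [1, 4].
y[0] = 5×1 = 5; y[1] = 5×4 + 3×1 = 23; y[2] = 3×4 = 12

[5, 23, 12]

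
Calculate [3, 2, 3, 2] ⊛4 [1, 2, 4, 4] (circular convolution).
Use y[k] = Σ_j u[j]·v[(k-j) mod 4]. y[0] = 3×1 + 2×4 + 3×4 + 2×2 = 27; y[1] = 3×2 + 2×1 + 3×4 + 2×4 = 28; y[2] = 3×4 + 2×2 + 3×1 + 2×4 = 27; y[3] = 3×4 + 2×4 + 3×2 + 2×1 = 28. Result: [27, 28, 27, 28]

[27, 28, 27, 28]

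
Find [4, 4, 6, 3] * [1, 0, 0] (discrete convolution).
y[0] = 4×1 = 4; y[1] = 4×0 + 4×1 = 4; y[2] = 4×0 + 4×0 + 6×1 = 6; y[3] = 4×0 + 6×0 + 3×1 = 3; y[4] = 6×0 + 3×0 = 0; y[5] = 3×0 = 0

[4, 4, 6, 3, 0, 0]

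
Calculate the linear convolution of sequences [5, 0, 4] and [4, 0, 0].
y[0] = 5×4 = 20; y[1] = 5×0 + 0×4 = 0; y[2] = 5×0 + 0×0 + 4×4 = 16; y[3] = 0×0 + 4×0 = 0; y[4] = 4×0 = 0

[20, 0, 16, 0, 0]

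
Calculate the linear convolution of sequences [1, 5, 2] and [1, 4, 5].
y[0] = 1×1 = 1; y[1] = 1×4 + 5×1 = 9; y[2] = 1×5 + 5×4 + 2×1 = 27; y[3] = 5×5 + 2×4 = 33; y[4] = 2×5 = 10

[1, 9, 27, 33, 10]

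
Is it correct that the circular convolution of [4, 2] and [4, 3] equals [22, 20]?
Recompute circular convolution of [4, 2] and [4, 3]: y[0] = 4×4 + 2×3 = 22; y[1] = 4×3 + 2×4 = 20 → [22, 20]. Given [22, 20] matches, so answer: Yes

Yes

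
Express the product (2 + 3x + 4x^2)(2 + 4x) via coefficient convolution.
Ascending coefficients: a = [2, 3, 4], b = [2, 4]. c[0] = 2×2 = 4; c[1] = 2×4 + 3×2 = 14; c[2] = 3×4 + 4×2 = 20; c[3] = 4×4 = 16. Result coefficients: [4, 14, 20, 16] → 4 + 14x + 20x^2 + 16x^3

4 + 14x + 20x^2 + 16x^3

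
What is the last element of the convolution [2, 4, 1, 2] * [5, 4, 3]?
Use y[k] = Σ_i a[i]·b[k-i] at k=5. y[5] = 2×3 = 6

6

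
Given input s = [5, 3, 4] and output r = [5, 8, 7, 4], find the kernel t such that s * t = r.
Output length 4 = len(s) + len(t) - 1 ⇒ len(t) = 2. Solve t forward using t[k] = (r[k] - Σ_{i≥1} s[i]·t[k-i]) / s[0]: t[0] = r[0] / s[0] = 5 / 5 = 1; t[1] = (r[1] - 3×1) / s[0] = (8 - 3×1) / 5 = 1. So t = [1, 1]. Forward-check [5, 3, 4] * [1, 1]: r[0] = 5×1 = 5; r[1] = 5×1 + 3×1 = 8; r[2] = 3×1 + 4×1 = 7; r[3] = 4×1 = 4 → [5, 8, 7, 4] ✓

[1, 1]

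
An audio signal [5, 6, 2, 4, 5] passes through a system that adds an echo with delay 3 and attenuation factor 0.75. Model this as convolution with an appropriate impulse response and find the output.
Direct-path + delayed-attenuated-path model → impulse response h = [1, 0, 0, 0.75] (1 at lag 0, 0.75 at lag 3). Output y[n] = x[n] + 0.75·x[n - 3] (with x[n] = 0 outside 0..4): y[0] = 5 + 0.75×0 = 5; y[1] = 6 + 0.75×0 = 6; y[2] = 2 + 0.75×0 = 2; y[3] = 4 + 0.75×5 = 7.75; y[4] = 5 + 0.75×6 = 9.5; y[5] = 0 + 0.75×2 = 1.5; y[6] = 0 + 0.75×4 = 3.0; y[7] = 0 + 0.75×5 = 3.75. So y = [5, 6, 2, 7.75, 9.5, 1.5, 3.0, 3.75]

[5, 6, 2, 7.75, 9.5, 1.5, 3.0, 3.75]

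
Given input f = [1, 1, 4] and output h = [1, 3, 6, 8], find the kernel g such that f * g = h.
Output length 4 = len(f) + len(g) - 1 ⇒ len(g) = 2. Solve g forward using g[k] = (h[k] - Σ_{i≥1} f[i]·g[k-i]) / f[0]: g[0] = h[0] / f[0] = 1 / 1 = 1; g[1] = (h[1] - 1×1) / f[0] = (3 - 1×1) / 1 = 2. So g = [1, 2]. Forward-check [1, 1, 4] * [1, 2]: h[0] = 1×1 = 1; h[1] = 1×2 + 1×1 = 3; h[2] = 1×2 + 4×1 = 6; h[3] = 4×2 = 8 → [1, 3, 6, 8] ✓

[1, 2]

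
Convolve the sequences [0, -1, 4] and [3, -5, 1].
y[0] = 0×3 = 0; y[1] = 0×-5 + -1×3 = -3; y[2] = 0×1 + -1×-5 + 4×3 = 17; y[3] = -1×1 + 4×-5 = -21; y[4] = 4×1 = 4

[0, -3, 17, -21, 4]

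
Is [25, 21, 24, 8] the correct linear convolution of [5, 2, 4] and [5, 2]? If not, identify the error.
Recompute linear convolution of [5, 2, 4] and [5, 2]: y[0] = 5×5 = 25; y[1] = 5×2 + 2×5 = 20; y[2] = 2×2 + 4×5 = 24; y[3] = 4×2 = 8 → [25, 20, 24, 8]. Compare to given [25, 21, 24, 8]: they differ at index 1: given 21, correct 20, so answer: No

No. Error at index 1: given 21, correct 20.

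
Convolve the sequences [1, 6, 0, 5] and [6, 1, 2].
y[0] = 1×6 = 6; y[1] = 1×1 + 6×6 = 37; y[2] = 1×2 + 6×1 + 0×6 = 8; y[3] = 6×2 + 0×1 + 5×6 = 42; y[4] = 0×2 + 5×1 = 5; y[5] = 5×2 = 10

[6, 37, 8, 42, 5, 10]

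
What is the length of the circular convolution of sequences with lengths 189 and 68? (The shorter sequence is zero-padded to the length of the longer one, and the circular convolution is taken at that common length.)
Circular convolution (zero-padding the shorter input) has length max(m, n) = max(189, 68) = 189

189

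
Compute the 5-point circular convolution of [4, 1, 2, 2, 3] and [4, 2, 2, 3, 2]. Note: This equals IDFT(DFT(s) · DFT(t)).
Either evaluate y[k] = Σ_j s[j]·t[(k-j) mod 5] directly, or use IDFT(DFT(s) · DFT(t)). y[0] = 4×4 + 1×2 + 2×3 + 2×2 + 3×2 = 34; y[1] = 4×2 + 1×4 + 2×2 + 2×3 + 3×2 = 28; y[2] = 4×2 + 1×2 + 2×4 + 2×2 + 3×3 = 31; y[3] = 4×3 + 1×2 + 2×2 + 2×4 + 3×2 = 32; y[4] = 4×2 + 1×3 + 2×2 + 2×2 + 3×4 = 31. Result: [34, 28, 31, 32, 31]

[34, 28, 31, 32, 31]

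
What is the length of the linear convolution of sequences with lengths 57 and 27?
Linear/full convolution length: m + n - 1 = 57 + 27 - 1 = 83

83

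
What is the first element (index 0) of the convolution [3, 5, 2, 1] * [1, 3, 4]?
Use y[k] = Σ_i a[i]·b[k-i] at k=0. y[0] = 3×1 = 3

3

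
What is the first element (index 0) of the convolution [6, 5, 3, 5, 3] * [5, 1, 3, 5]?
Use y[k] = Σ_i a[i]·b[k-i] at k=0. y[0] = 6×5 = 30

30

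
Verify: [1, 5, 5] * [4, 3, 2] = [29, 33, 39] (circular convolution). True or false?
Recompute circular convolution of [1, 5, 5] and [4, 3, 2]: y[0] = 1×4 + 5×2 + 5×3 = 29; y[1] = 1×3 + 5×4 + 5×2 = 33; y[2] = 1×2 + 5×3 + 5×4 = 37 → [29, 33, 37]. Compare to given [29, 33, 39]: they differ at index 2: given 39, correct 37, so answer: No

No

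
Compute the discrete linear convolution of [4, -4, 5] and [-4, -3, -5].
y[0] = 4×-4 = -16; y[1] = 4×-3 + -4×-4 = 4; y[2] = 4×-5 + -4×-3 + 5×-4 = -28; y[3] = -4×-5 + 5×-3 = 5; y[4] = 5×-5 = -25

[-16, 4, -28, 5, -25]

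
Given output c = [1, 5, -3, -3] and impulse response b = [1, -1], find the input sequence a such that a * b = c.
Deconvolve c=[1, 5, -3, -3] by b=[1, -1]. Since b[0]=1, solve forward: a[0] = c[0] / 1 = 1; a[1] = (c[1] - 1×-1) / 1 = 6; a[2] = (c[2] - 6×-1) / 1 = 3. So a = [1, 6, 3]. Check by forward convolution: c[0] = 1×1 = 1; c[1] = 1×-1 + 6×1 = 5; c[2] = 6×-1 + 3×1 = -3; c[3] = 3×-1 = -3

[1, 6, 3]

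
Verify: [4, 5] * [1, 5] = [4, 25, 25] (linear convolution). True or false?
Recompute linear convolution of [4, 5] and [1, 5]: y[0] = 4×1 = 4; y[1] = 4×5 + 5×1 = 25; y[2] = 5×5 = 25 → [4, 25, 25]. Given [4, 25, 25] matches, so answer: Yes

Yes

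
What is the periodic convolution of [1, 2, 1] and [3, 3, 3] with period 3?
Use y[k] = Σ_j s[j]·t[(k-j) mod 3]. y[0] = 1×3 + 2×3 + 1×3 = 12; y[1] = 1×3 + 2×3 + 1×3 = 12; y[2] = 1×3 + 2×3 + 1×3 = 12. Result: [12, 12, 12]

[12, 12, 12]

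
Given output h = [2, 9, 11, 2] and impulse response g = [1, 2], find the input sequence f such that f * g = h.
Deconvolve h=[2, 9, 11, 2] by g=[1, 2]. Since g[0]=1, solve forward: f[0] = h[0] / 1 = 2; f[1] = (h[1] - 2×2) / 1 = 5; f[2] = (h[2] - 5×2) / 1 = 1. So f = [2, 5, 1]. Check by forward convolution: h[0] = 2×1 = 2; h[1] = 2×2 + 5×1 = 9; h[2] = 5×2 + 1×1 = 11; h[3] = 1×2 = 2

[2, 5, 1]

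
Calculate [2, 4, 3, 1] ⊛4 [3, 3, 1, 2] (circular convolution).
Use y[k] = Σ_j u[j]·v[(k-j) mod 4]. y[0] = 2×3 + 4×2 + 3×1 + 1×3 = 20; y[1] = 2×3 + 4×3 + 3×2 + 1×1 = 25; y[2] = 2×1 + 4×3 + 3×3 + 1×2 = 25; y[3] = 2×2 + 4×1 + 3×3 + 1×3 = 20. Result: [20, 25, 25, 20]

[20, 25, 25, 20]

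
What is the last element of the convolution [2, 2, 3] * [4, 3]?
Use y[k] = Σ_i a[i]·b[k-i] at k=3. y[3] = 3×3 = 9

9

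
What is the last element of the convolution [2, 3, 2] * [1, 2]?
Use y[k] = Σ_i a[i]·b[k-i] at k=3. y[3] = 2×2 = 4

4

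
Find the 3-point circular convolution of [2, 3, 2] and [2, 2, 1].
Use y[k] = Σ_j a[j]·b[(k-j) mod 3]. y[0] = 2×2 + 3×1 + 2×2 = 11; y[1] = 2×2 + 3×2 + 2×1 = 12; y[2] = 2×1 + 3×2 + 2×2 = 12. Result: [11, 12, 12]

[11, 12, 12]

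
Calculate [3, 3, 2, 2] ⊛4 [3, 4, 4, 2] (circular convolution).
Use y[k] = Σ_j a[j]·b[(k-j) mod 4]. y[0] = 3×3 + 3×2 + 2×4 + 2×4 = 31; y[1] = 3×4 + 3×3 + 2×2 + 2×4 = 33; y[2] = 3×4 + 3×4 + 2×3 + 2×2 = 34; y[3] = 3×2 + 3×4 + 2×4 + 2×3 = 32. Result: [31, 33, 34, 32]

[31, 33, 34, 32]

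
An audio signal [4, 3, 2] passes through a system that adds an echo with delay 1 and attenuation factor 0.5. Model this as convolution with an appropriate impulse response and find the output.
Direct-path + delayed-attenuated-path model → impulse response h = [1, 0.5] (1 at lag 0, 0.5 at lag 1). Output y[n] = x[n] + 0.5·x[n - 1] (with x[n] = 0 outside 0..2): y[0] = 4 + 0.5×0 = 4; y[1] = 3 + 0.5×4 = 5.0; y[2] = 2 + 0.5×3 = 3.5; y[3] = 0 + 0.5×2 = 1.0. So y = [4, 5.0, 3.5, 1.0]

[4, 5.0, 3.5, 1.0]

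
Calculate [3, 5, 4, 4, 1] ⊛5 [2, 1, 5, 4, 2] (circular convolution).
Use y[k] = Σ_j u[j]·v[(k-j) mod 5]. y[0] = 3×2 + 5×2 + 4×4 + 4×5 + 1×1 = 53; y[1] = 3×1 + 5×2 + 4×2 + 4×4 + 1×5 = 42; y[2] = 3×5 + 5×1 + 4×2 + 4×2 + 1×4 = 40; y[3] = 3×4 + 5×5 + 4×1 + 4×2 + 1×2 = 51; y[4] = 3×2 + 5×4 + 4×5 + 4×1 + 1×2 = 52. Result: [53, 42, 40, 51, 52]

[53, 42, 40, 51, 52]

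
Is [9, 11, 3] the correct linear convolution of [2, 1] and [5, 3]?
Recompute linear convolution of [2, 1] and [5, 3]: y[0] = 2×5 = 10; y[1] = 2×3 + 1×5 = 11; y[2] = 1×3 = 3 → [10, 11, 3]. Compare to given [9, 11, 3]: they differ at index 0: given 9, correct 10, so answer: No

No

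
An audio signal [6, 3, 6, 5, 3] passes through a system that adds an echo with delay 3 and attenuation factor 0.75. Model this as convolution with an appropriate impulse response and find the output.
Direct-path + delayed-attenuated-path model → impulse response h = [1, 0, 0, 0.75] (1 at lag 0, 0.75 at lag 3). Output y[n] = x[n] + 0.75·x[n - 3] (with x[n] = 0 outside 0..4): y[0] = 6 + 0.75×0 = 6; y[1] = 3 + 0.75×0 = 3; y[2] = 6 + 0.75×0 = 6; y[3] = 5 + 0.75×6 = 9.5; y[4] = 3 + 0.75×3 = 5.25; y[5] = 0 + 0.75×6 = 4.5; y[6] = 0 + 0.75×5 = 3.75; y[7] = 0 + 0.75×3 = 2.25. So y = [6, 3, 6, 9.5, 5.25, 4.5, 3.75, 2.25]

[6, 3, 6, 9.5, 5.25, 4.5, 3.75, 2.25]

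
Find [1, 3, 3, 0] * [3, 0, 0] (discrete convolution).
y[0] = 1×3 = 3; y[1] = 1×0 + 3×3 = 9; y[2] = 1×0 + 3×0 + 3×3 = 9; y[3] = 3×0 + 3×0 + 0×3 = 0; y[4] = 3×0 + 0×0 = 0; y[5] = 0×0 = 0

[3, 9, 9, 0, 0, 0]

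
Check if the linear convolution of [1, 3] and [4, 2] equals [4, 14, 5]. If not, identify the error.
Recompute linear convolution of [1, 3] and [4, 2]: y[0] = 1×4 = 4; y[1] = 1×2 + 3×4 = 14; y[2] = 3×2 = 6 → [4, 14, 6]. Compare to given [4, 14, 5]: they differ at index 2: given 5, correct 6, so answer: No

No. Error at index 2: given 5, correct 6.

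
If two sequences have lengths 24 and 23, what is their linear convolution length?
Linear/full convolution length: m + n - 1 = 24 + 23 - 1 = 46

46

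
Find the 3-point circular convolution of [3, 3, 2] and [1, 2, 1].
Use y[k] = Σ_j u[j]·v[(k-j) mod 3]. y[0] = 3×1 + 3×1 + 2×2 = 10; y[1] = 3×2 + 3×1 + 2×1 = 11; y[2] = 3×1 + 3×2 + 2×1 = 11. Result: [10, 11, 11]

[10, 11, 11]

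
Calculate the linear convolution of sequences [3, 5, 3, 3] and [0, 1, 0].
y[0] = 3×0 = 0; y[1] = 3×1 + 5×0 = 3; y[2] = 3×0 + 5×1 + 3×0 = 5; y[3] = 5×0 + 3×1 + 3×0 = 3; y[4] = 3×0 + 3×1 = 3; y[5] = 3×0 = 0

[0, 3, 5, 3, 3, 0]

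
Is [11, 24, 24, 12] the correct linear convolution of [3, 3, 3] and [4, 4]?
Recompute linear convolution of [3, 3, 3] and [4, 4]: y[0] = 3×4 = 12; y[1] = 3×4 + 3×4 = 24; y[2] = 3×4 + 3×4 = 24; y[3] = 3×4 = 12 → [12, 24, 24, 12]. Compare to given [11, 24, 24, 12]: they differ at index 0: given 11, correct 12, so answer: No

No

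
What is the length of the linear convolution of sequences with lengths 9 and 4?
Linear/full convolution length: m + n - 1 = 9 + 4 - 1 = 12

12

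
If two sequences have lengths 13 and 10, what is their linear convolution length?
Linear/full convolution length: m + n - 1 = 13 + 10 - 1 = 22

22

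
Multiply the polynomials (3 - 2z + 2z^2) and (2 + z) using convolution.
Ascending coefficients: a = [3, -2, 2], b = [2, 1]. c[0] = 3×2 = 6; c[1] = 3×1 + -2×2 = -1; c[2] = -2×1 + 2×2 = 2; c[3] = 2×1 = 2. Result coefficients: [6, -1, 2, 2] → 6 - z + 2z^2 + 2z^3

6 - z + 2z^2 + 2z^3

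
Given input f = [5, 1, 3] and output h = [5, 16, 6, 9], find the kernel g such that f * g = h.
Output length 4 = len(f) + len(g) - 1 ⇒ len(g) = 2. Solve g forward using g[k] = (h[k] - Σ_{i≥1} f[i]·g[k-i]) / f[0]: g[0] = h[0] / f[0] = 5 / 5 = 1; g[1] = (h[1] - 1×1) / f[0] = (16 - 1×1) / 5 = 3. So g = [1, 3]. Forward-check [5, 1, 3] * [1, 3]: h[0] = 5×1 = 5; h[1] = 5×3 + 1×1 = 16; h[2] = 1×3 + 3×1 = 6; h[3] = 3×3 = 9 → [5, 16, 6, 9] ✓

[1, 3]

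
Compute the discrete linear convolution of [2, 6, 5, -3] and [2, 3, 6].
y[0] = 2×2 = 4; y[1] = 2×3 + 6×2 = 18; y[2] = 2×6 + 6×3 + 5×2 = 40; y[3] = 6×6 + 5×3 + -3×2 = 45; y[4] = 5×6 + -3×3 = 21; y[5] = -3×6 = -18

[4, 18, 40, 45, 21, -18]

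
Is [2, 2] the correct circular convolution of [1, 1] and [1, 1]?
Recompute circular convolution of [1, 1] and [1, 1]: y[0] = 1×1 + 1×1 = 2; y[1] = 1×1 + 1×1 = 2 → [2, 2]. Given [2, 2] matches, so answer: Yes

Yes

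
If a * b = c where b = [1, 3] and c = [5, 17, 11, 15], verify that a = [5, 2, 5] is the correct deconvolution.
Forward-compute [5, 2, 5] * [1, 3]: c[0] = 5×1 = 5; c[1] = 5×3 + 2×1 = 17; c[2] = 2×3 + 5×1 = 11; c[3] = 5×3 = 15 → [5, 17, 11, 15]. Matches given c = [5, 17, 11, 15], so verified.

Verified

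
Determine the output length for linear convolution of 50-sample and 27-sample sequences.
Linear/full convolution length: m + n - 1 = 50 + 27 - 1 = 76

76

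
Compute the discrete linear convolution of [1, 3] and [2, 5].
y[0] = 1×2 = 2; y[1] = 1×5 + 3×2 = 11; y[2] = 3×5 = 15

[2, 11, 15]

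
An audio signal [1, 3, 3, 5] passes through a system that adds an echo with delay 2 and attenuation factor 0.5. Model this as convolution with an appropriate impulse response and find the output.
Direct-path + delayed-attenuated-path model → impulse response h = [1, 0, 0.5] (1 at lag 0, 0.5 at lag 2). Output y[n] = x[n] + 0.5·x[n - 2] (with x[n] = 0 outside 0..3): y[0] = 1 + 0.5×0 = 1; y[1] = 3 + 0.5×0 = 3; y[2] = 3 + 0.5×1 = 3.5; y[3] = 5 + 0.5×3 = 6.5; y[4] = 0 + 0.5×3 = 1.5; y[5] = 0 + 0.5×5 = 2.5. So y = [1, 3, 3.5, 6.5, 1.5, 2.5]

[1, 3, 3.5, 6.5, 1.5, 2.5]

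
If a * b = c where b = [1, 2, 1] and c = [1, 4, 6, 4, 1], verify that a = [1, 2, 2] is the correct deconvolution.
Forward-compute [1, 2, 2] * [1, 2, 1]: c[0] = 1×1 = 1; c[1] = 1×2 + 2×1 = 4; c[2] = 1×1 + 2×2 + 2×1 = 7; c[3] = 2×1 + 2×2 = 6; c[4] = 2×1 = 2 → [1, 4, 7, 6, 2]. Does not match given c = [1, 4, 6, 4, 1].

Not verified. [1, 2, 2] * [1, 2, 1] = [1, 4, 7, 6, 2], which differs from [1, 4, 6, 4, 1] at index 2.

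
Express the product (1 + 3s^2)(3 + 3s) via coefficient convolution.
Ascending coefficients: a = [1, 0, 3], b = [3, 3]. c[0] = 1×3 = 3; c[1] = 1×3 + 0×3 = 3; c[2] = 0×3 + 3×3 = 9; c[3] = 3×3 = 9. Result coefficients: [3, 3, 9, 9] → 3 + 3s + 9s^2 + 9s^3

3 + 3s + 9s^2 + 9s^3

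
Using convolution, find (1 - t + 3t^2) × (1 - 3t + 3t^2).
Ascending coefficients: a = [1, -1, 3], b = [1, -3, 3]. c[0] = 1×1 = 1; c[1] = 1×-3 + -1×1 = -4; c[2] = 1×3 + -1×-3 + 3×1 = 9; c[3] = -1×3 + 3×-3 = -12; c[4] = 3×3 = 9. Result coefficients: [1, -4, 9, -12, 9] → 1 - 4t + 9t^2 - 12t^3 + 9t^4

1 - 4t + 9t^2 - 12t^3 + 9t^4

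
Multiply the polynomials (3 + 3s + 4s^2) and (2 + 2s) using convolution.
Ascending coefficients: a = [3, 3, 4], b = [2, 2]. c[0] = 3×2 = 6; c[1] = 3×2 + 3×2 = 12; c[2] = 3×2 + 4×2 = 14; c[3] = 4×2 = 8. Result coefficients: [6, 12, 14, 8] → 6 + 12s + 14s^2 + 8s^3

6 + 12s + 14s^2 + 8s^3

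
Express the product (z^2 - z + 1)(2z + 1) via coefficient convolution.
Ascending coefficients: a = [1, -1, 1], b = [1, 2]. c[0] = 1×1 = 1; c[1] = 1×2 + -1×1 = 1; c[2] = -1×2 + 1×1 = -1; c[3] = 1×2 = 2. Result coefficients: [1, 1, -1, 2] → 2z^3 - z^2 + z + 1

2z^3 - z^2 + z + 1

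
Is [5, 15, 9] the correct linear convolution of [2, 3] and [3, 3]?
Recompute linear convolution of [2, 3] and [3, 3]: y[0] = 2×3 = 6; y[1] = 2×3 + 3×3 = 15; y[2] = 3×3 = 9 → [6, 15, 9]. Compare to given [5, 15, 9]: they differ at index 0: given 5, correct 6, so answer: No

No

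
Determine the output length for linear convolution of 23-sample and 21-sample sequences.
Linear/full convolution length: m + n - 1 = 23 + 21 - 1 = 43

43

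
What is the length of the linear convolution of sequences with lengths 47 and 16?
Linear/full convolution length: m + n - 1 = 47 + 16 - 1 = 62

62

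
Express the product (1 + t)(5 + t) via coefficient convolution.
Ascending coefficients: a = [1, 1], b = [5, 1]. c[0] = 1×5 = 5; c[1] = 1×1 + 1×5 = 6; c[2] = 1×1 = 1. Result coefficients: [5, 6, 1] → 5 + 6t + t^2

5 + 6t + t^2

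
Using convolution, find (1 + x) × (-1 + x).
Ascending coefficients: a = [1, 1], b = [-1, 1]. c[0] = 1×-1 = -1; c[1] = 1×1 + 1×-1 = 0; c[2] = 1×1 = 1. Result coefficients: [-1, 0, 1] → -1 + x^2

-1 + x^2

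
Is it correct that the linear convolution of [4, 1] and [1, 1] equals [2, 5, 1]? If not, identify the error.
Recompute linear convolution of [4, 1] and [1, 1]: y[0] = 4×1 = 4; y[1] = 4×1 + 1×1 = 5; y[2] = 1×1 = 1 → [4, 5, 1]. Compare to given [2, 5, 1]: they differ at index 0: given 2, correct 4, so answer: No

No. Error at index 0: given 2, correct 4.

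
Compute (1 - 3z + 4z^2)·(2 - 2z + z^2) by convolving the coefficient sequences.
Ascending coefficients: a = [1, -3, 4], b = [2, -2, 1]. c[0] = 1×2 = 2; c[1] = 1×-2 + -3×2 = -8; c[2] = 1×1 + -3×-2 + 4×2 = 15; c[3] = -3×1 + 4×-2 = -11; c[4] = 4×1 = 4. Result coefficients: [2, -8, 15, -11, 4] → 2 - 8z + 15z^2 - 11z^3 + 4z^4

2 - 8z + 15z^2 - 11z^3 + 4z^4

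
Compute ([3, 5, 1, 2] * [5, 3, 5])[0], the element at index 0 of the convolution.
Use y[k] = Σ_i a[i]·b[k-i] at k=0. y[0] = 3×5 = 15

15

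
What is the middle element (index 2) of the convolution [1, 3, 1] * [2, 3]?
Use y[k] = Σ_i a[i]·b[k-i] at k=2. y[2] = 3×3 + 1×2 = 11

11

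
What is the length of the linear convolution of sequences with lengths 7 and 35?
Linear/full convolution length: m + n - 1 = 7 + 35 - 1 = 41

41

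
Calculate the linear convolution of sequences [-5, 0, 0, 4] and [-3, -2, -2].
y[0] = -5×-3 = 15; y[1] = -5×-2 + 0×-3 = 10; y[2] = -5×-2 + 0×-2 + 0×-3 = 10; y[3] = 0×-2 + 0×-2 + 4×-3 = -12; y[4] = 0×-2 + 4×-2 = -8; y[5] = 4×-2 = -8

[15, 10, 10, -12, -8, -8]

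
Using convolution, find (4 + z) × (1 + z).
Ascending coefficients: a = [4, 1], b = [1, 1]. c[0] = 4×1 = 4; c[1] = 4×1 + 1×1 = 5; c[2] = 1×1 = 1. Result coefficients: [4, 5, 1] → 4 + 5z + z^2

4 + 5z + z^2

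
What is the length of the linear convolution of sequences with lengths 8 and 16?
Linear/full convolution length: m + n - 1 = 8 + 16 - 1 = 23

23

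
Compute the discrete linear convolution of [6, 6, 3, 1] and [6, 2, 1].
y[0] = 6×6 = 36; y[1] = 6×2 + 6×6 = 48; y[2] = 6×1 + 6×2 + 3×6 = 36; y[3] = 6×1 + 3×2 + 1×6 = 18; y[4] = 3×1 + 1×2 = 5; y[5] = 1×1 = 1

[36, 48, 36, 18, 5, 1]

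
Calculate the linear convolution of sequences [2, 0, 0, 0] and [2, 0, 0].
y[0] = 2×2 = 4; y[1] = 2×0 + 0×2 = 0; y[2] = 2×0 + 0×0 + 0×2 = 0; y[3] = 0×0 + 0×0 + 0×2 = 0; y[4] = 0×0 + 0×0 = 0; y[5] = 0×0 = 0

[4, 0, 0, 0, 0, 0]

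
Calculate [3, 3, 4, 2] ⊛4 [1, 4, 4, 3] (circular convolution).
Use y[k] = Σ_j x[j]·h[(k-j) mod 4]. y[0] = 3×1 + 3×3 + 4×4 + 2×4 = 36; y[1] = 3×4 + 3×1 + 4×3 + 2×4 = 35; y[2] = 3×4 + 3×4 + 4×1 + 2×3 = 34; y[3] = 3×3 + 3×4 + 4×4 + 2×1 = 39. Result: [36, 35, 34, 39]

[36, 35, 34, 39]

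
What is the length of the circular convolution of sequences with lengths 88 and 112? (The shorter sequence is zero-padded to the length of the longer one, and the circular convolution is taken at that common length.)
Circular convolution (zero-padding the shorter input) has length max(m, n) = max(88, 112) = 112

112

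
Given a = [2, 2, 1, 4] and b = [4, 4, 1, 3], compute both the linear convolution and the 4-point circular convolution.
Linear: y_lin[0] = 2×4 = 8; y_lin[1] = 2×4 + 2×4 = 16; y_lin[2] = 2×1 + 2×4 + 1×4 = 14; y_lin[3] = 2×3 + 2×1 + 1×4 + 4×4 = 28; y_lin[4] = 2×3 + 1×1 + 4×4 = 23; y_lin[5] = 1×3 + 4×1 = 7; y_lin[6] = 4×3 = 12 → [8, 16, 14, 28, 23, 7, 12]. Circular (length 4): y[0] = 2×4 + 2×3 + 1×1 + 4×4 = 31; y[1] = 2×4 + 2×4 + 1×3 + 4×1 = 23; y[2] = 2×1 + 2×4 + 1×4 + 4×3 = 26; y[3] = 2×3 + 2×1 + 1×4 + 4×4 = 28 → [31, 23, 26, 28]

Linear: [8, 16, 14, 28, 23, 7, 12], Circular: [31, 23, 26, 28]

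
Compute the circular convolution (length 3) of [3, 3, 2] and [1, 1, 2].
Use y[k] = Σ_j u[j]·v[(k-j) mod 3]. y[0] = 3×1 + 3×2 + 2×1 = 11; y[1] = 3×1 + 3×1 + 2×2 = 10; y[2] = 3×2 + 3×1 + 2×1 = 11. Result: [11, 10, 11]

[11, 10, 11]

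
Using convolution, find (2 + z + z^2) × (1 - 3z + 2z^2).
Ascending coefficients: a = [2, 1, 1], b = [1, -3, 2]. c[0] = 2×1 = 2; c[1] = 2×-3 + 1×1 = -5; c[2] = 2×2 + 1×-3 + 1×1 = 2; c[3] = 1×2 + 1×-3 = -1; c[4] = 1×2 = 2. Result coefficients: [2, -5, 2, -1, 2] → 2 - 5z + 2z^2 - z^3 + 2z^4

2 - 5z + 2z^2 - z^3 + 2z^4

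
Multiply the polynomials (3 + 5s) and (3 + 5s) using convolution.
Ascending coefficients: a = [3, 5], b = [3, 5]. c[0] = 3×3 = 9; c[1] = 3×5 + 5×3 = 30; c[2] = 5×5 = 25. Result coefficients: [9, 30, 25] → 9 + 30s + 25s^2

9 + 30s + 25s^2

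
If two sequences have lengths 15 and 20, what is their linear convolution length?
Linear/full convolution length: m + n - 1 = 15 + 20 - 1 = 34

34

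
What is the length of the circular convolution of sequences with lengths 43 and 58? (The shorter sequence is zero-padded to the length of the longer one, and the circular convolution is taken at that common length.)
Circular convolution (zero-padding the shorter input) has length max(m, n) = max(43, 58) = 58

58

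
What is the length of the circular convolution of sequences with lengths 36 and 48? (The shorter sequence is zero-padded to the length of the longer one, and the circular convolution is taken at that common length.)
Circular convolution (zero-padding the shorter input) has length max(m, n) = max(36, 48) = 48

48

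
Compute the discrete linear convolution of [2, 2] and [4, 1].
y[0] = 2×4 = 8; y[1] = 2×1 + 2×4 = 10; y[2] = 2×1 = 2

[8, 10, 2]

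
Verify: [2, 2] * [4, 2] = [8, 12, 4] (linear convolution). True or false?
Recompute linear convolution of [2, 2] and [4, 2]: y[0] = 2×4 = 8; y[1] = 2×2 + 2×4 = 12; y[2] = 2×2 = 4 → [8, 12, 4]. Given [8, 12, 4] matches, so answer: Yes

Yes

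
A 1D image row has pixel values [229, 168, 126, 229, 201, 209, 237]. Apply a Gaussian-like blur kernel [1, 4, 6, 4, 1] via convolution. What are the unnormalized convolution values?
Convolve image row [229, 168, 126, 229, 201, 209, 237] with kernel [1, 4, 6, 4, 1]: y[0] = 229×1 = 229; y[1] = 229×4 + 168×1 = 1084; y[2] = 229×6 + 168×4 + 126×1 = 2172; y[3] = 229×4 + 168×6 + 126×4 + 229×1 = 2657; y[4] = 229×1 + 168×4 + 126×6 + 229×4 + 201×1 = 2774; y[5] = 168×1 + 126×4 + 229×6 + 201×4 + 209×1 = 3059; y[6] = 126×1 + 229×4 + 201×6 + 209×4 + 237×1 = 3321; y[7] = 229×1 + 201×4 + 209×6 + 237×4 = 3235; y[8] = 201×1 + 209×4 + 237×6 = 2459; y[9] = 209×1 + 237×4 = 1157; y[10] = 237×1 = 237 → [229, 1084, 2172, 2657, 2774, 3059, 3321, 3235, 2459, 1157, 237]. Normalization factor = sum(kernel) = 16.

[229, 1084, 2172, 2657, 2774, 3059, 3321, 3235, 2459, 1157, 237]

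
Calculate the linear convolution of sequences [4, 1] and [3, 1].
y[0] = 4×3 = 12; y[1] = 4×1 + 1×3 = 7; y[2] = 1×1 = 1

[12, 7, 1]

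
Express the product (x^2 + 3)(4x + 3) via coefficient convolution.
Ascending coefficients: a = [3, 0, 1], b = [3, 4]. c[0] = 3×3 = 9; c[1] = 3×4 + 0×3 = 12; c[2] = 0×4 + 1×3 = 3; c[3] = 1×4 = 4. Result coefficients: [9, 12, 3, 4] → 4x^3 + 3x^2 + 12x + 9

4x^3 + 3x^2 + 12x + 9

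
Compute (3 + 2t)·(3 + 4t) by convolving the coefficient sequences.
Ascending coefficients: a = [3, 2], b = [3, 4]. c[0] = 3×3 = 9; c[1] = 3×4 + 2×3 = 18; c[2] = 2×4 = 8. Result coefficients: [9, 18, 8] → 9 + 18t + 8t^2

9 + 18t + 8t^2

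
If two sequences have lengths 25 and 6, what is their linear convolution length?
Linear/full convolution length: m + n - 1 = 25 + 6 - 1 = 30

30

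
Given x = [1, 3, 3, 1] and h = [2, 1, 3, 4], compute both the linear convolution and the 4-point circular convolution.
Linear: y_lin[0] = 1×2 = 2; y_lin[1] = 1×1 + 3×2 = 7; y_lin[2] = 1×3 + 3×1 + 3×2 = 12; y_lin[3] = 1×4 + 3×3 + 3×1 + 1×2 = 18; y_lin[4] = 3×4 + 3×3 + 1×1 = 22; y_lin[5] = 3×4 + 1×3 = 15; y_lin[6] = 1×4 = 4 → [2, 7, 12, 18, 22, 15, 4]. Circular (length 4): y[0] = 1×2 + 3×4 + 3×3 + 1×1 = 24; y[1] = 1×1 + 3×2 + 3×4 + 1×3 = 22; y[2] = 1×3 + 3×1 + 3×2 + 1×4 = 16; y[3] = 1×4 + 3×3 + 3×1 + 1×2 = 18 → [24, 22, 16, 18]

Linear: [2, 7, 12, 18, 22, 15, 4], Circular: [24, 22, 16, 18]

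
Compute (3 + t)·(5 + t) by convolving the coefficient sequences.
Ascending coefficients: a = [3, 1], b = [5, 1]. c[0] = 3×5 = 15; c[1] = 3×1 + 1×5 = 8; c[2] = 1×1 = 1. Result coefficients: [15, 8, 1] → 15 + 8t + t^2

15 + 8t + t^2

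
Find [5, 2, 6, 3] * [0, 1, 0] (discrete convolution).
y[0] = 5×0 = 0; y[1] = 5×1 + 2×0 = 5; y[2] = 5×0 + 2×1 + 6×0 = 2; y[3] = 2×0 + 6×1 + 3×0 = 6; y[4] = 6×0 + 3×1 = 3; y[5] = 3×0 = 0

[0, 5, 2, 6, 3, 0]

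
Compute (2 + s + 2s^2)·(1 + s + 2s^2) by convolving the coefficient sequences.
Ascending coefficients: a = [2, 1, 2], b = [1, 1, 2]. c[0] = 2×1 = 2; c[1] = 2×1 + 1×1 = 3; c[2] = 2×2 + 1×1 + 2×1 = 7; c[3] = 1×2 + 2×1 = 4; c[4] = 2×2 = 4. Result coefficients: [2, 3, 7, 4, 4] → 2 + 3s + 7s^2 + 4s^3 + 4s^4

2 + 3s + 7s^2 + 4s^3 + 4s^4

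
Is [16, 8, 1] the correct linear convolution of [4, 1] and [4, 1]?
Recompute linear convolution of [4, 1] and [4, 1]: y[0] = 4×4 = 16; y[1] = 4×1 + 1×4 = 8; y[2] = 1×1 = 1 → [16, 8, 1]. Given [16, 8, 1] matches, so answer: Yes

Yes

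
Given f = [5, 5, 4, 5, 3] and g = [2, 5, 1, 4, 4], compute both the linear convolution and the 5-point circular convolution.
Linear: y_lin[0] = 5×2 = 10; y_lin[1] = 5×5 + 5×2 = 35; y_lin[2] = 5×1 + 5×5 + 4×2 = 38; y_lin[3] = 5×4 + 5×1 + 4×5 + 5×2 = 55; y_lin[4] = 5×4 + 5×4 + 4×1 + 5×5 + 3×2 = 75; y_lin[5] = 5×4 + 4×4 + 5×1 + 3×5 = 56; y_lin[6] = 4×4 + 5×4 + 3×1 = 39; y_lin[7] = 5×4 + 3×4 = 32; y_lin[8] = 3×4 = 12 → [10, 35, 38, 55, 75, 56, 39, 32, 12]. Circular (length 5): y[0] = 5×2 + 5×4 + 4×4 + 5×1 + 3×5 = 66; y[1] = 5×5 + 5×2 + 4×4 + 5×4 + 3×1 = 74; y[2] = 5×1 + 5×5 + 4×2 + 5×4 + 3×4 = 70; y[3] = 5×4 + 5×1 + 4×5 + 5×2 + 3×4 = 67; y[4] = 5×4 + 5×4 + 4×1 + 5×5 + 3×2 = 75 → [66, 74, 70, 67, 75]

Linear: [10, 35, 38, 55, 75, 56, 39, 32, 12], Circular: [66, 74, 70, 67, 75]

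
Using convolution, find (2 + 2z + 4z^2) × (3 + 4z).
Ascending coefficients: a = [2, 2, 4], b = [3, 4]. c[0] = 2×3 = 6; c[1] = 2×4 + 2×3 = 14; c[2] = 2×4 + 4×3 = 20; c[3] = 4×4 = 16. Result coefficients: [6, 14, 20, 16] → 6 + 14z + 20z^2 + 16z^3

6 + 14z + 20z^2 + 16z^3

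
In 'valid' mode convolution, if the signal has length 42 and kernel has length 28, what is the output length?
'Valid' mode counts only positions where the kernel fully overlaps the signal: m - n + 1 = 42 - 28 + 1 = 15

15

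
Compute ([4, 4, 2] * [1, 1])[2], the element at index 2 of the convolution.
Use y[k] = Σ_i a[i]·b[k-i] at k=2. y[2] = 4×1 + 2×1 = 6

6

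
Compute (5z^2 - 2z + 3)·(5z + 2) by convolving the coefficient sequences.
Ascending coefficients: a = [3, -2, 5], b = [2, 5]. c[0] = 3×2 = 6; c[1] = 3×5 + -2×2 = 11; c[2] = -2×5 + 5×2 = 0; c[3] = 5×5 = 25. Result coefficients: [6, 11, 0, 25] → 25z^3 + 11z + 6

25z^3 + 11z + 6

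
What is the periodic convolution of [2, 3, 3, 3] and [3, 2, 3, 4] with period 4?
Use y[k] = Σ_j x[j]·h[(k-j) mod 4]. y[0] = 2×3 + 3×4 + 3×3 + 3×2 = 33; y[1] = 2×2 + 3×3 + 3×4 + 3×3 = 34; y[2] = 2×3 + 3×2 + 3×3 + 3×4 = 33; y[3] = 2×4 + 3×3 + 3×2 + 3×3 = 32. Result: [33, 34, 33, 32]

[33, 34, 33, 32]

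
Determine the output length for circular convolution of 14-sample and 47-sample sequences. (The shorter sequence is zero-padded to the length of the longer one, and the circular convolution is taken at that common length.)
Circular convolution (zero-padding the shorter input) has length max(m, n) = max(14, 47) = 47

47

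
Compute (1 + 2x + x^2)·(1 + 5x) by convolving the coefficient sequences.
Ascending coefficients: a = [1, 2, 1], b = [1, 5]. c[0] = 1×1 = 1; c[1] = 1×5 + 2×1 = 7; c[2] = 2×5 + 1×1 = 11; c[3] = 1×5 = 5. Result coefficients: [1, 7, 11, 5] → 1 + 7x + 11x^2 + 5x^3

1 + 7x + 11x^2 + 5x^3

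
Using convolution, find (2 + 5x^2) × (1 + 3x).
Ascending coefficients: a = [2, 0, 5], b = [1, 3]. c[0] = 2×1 = 2; c[1] = 2×3 + 0×1 = 6; c[2] = 0×3 + 5×1 = 5; c[3] = 5×3 = 15. Result coefficients: [2, 6, 5, 15] → 2 + 6x + 5x^2 + 15x^3

2 + 6x + 5x^2 + 15x^3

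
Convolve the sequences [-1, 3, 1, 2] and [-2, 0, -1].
y[0] = -1×-2 = 2; y[1] = -1×0 + 3×-2 = -6; y[2] = -1×-1 + 3×0 + 1×-2 = -1; y[3] = 3×-1 + 1×0 + 2×-2 = -7; y[4] = 1×-1 + 2×0 = -1; y[5] = 2×-1 = -2

[2, -6, -1, -7, -1, -2]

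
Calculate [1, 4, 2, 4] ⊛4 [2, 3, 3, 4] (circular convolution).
Use y[k] = Σ_j s[j]·t[(k-j) mod 4]. y[0] = 1×2 + 4×4 + 2×3 + 4×3 = 36; y[1] = 1×3 + 4×2 + 2×4 + 4×3 = 31; y[2] = 1×3 + 4×3 + 2×2 + 4×4 = 35; y[3] = 1×4 + 4×3 + 2×3 + 4×2 = 30. Result: [36, 31, 35, 30]

[36, 31, 35, 30]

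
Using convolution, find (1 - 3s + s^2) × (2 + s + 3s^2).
Ascending coefficients: a = [1, -3, 1], b = [2, 1, 3]. c[0] = 1×2 = 2; c[1] = 1×1 + -3×2 = -5; c[2] = 1×3 + -3×1 + 1×2 = 2; c[3] = -3×3 + 1×1 = -8; c[4] = 1×3 = 3. Result coefficients: [2, -5, 2, -8, 3] → 2 - 5s + 2s^2 - 8s^3 + 3s^4

2 - 5s + 2s^2 - 8s^3 + 3s^4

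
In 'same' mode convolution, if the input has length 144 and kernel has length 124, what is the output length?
'Same' mode returns an output with the same length as the input: 144

144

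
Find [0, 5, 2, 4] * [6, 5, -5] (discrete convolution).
y[0] = 0×6 = 0; y[1] = 0×5 + 5×6 = 30; y[2] = 0×-5 + 5×5 + 2×6 = 37; y[3] = 5×-5 + 2×5 + 4×6 = 9; y[4] = 2×-5 + 4×5 = 10; y[5] = 4×-5 = -20

[0, 30, 37, 9, 10, -20]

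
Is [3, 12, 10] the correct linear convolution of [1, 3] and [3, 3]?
Recompute linear convolution of [1, 3] and [3, 3]: y[0] = 1×3 = 3; y[1] = 1×3 + 3×3 = 12; y[2] = 3×3 = 9 → [3, 12, 9]. Compare to given [3, 12, 10]: they differ at index 2: given 10, correct 9, so answer: No

No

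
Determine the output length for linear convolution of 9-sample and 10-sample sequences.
Linear/full convolution length: m + n - 1 = 9 + 10 - 1 = 18

18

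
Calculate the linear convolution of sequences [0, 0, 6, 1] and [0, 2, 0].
y[0] = 0×0 = 0; y[1] = 0×2 + 0×0 = 0; y[2] = 0×0 + 0×2 + 6×0 = 0; y[3] = 0×0 + 6×2 + 1×0 = 12; y[4] = 6×0 + 1×2 = 2; y[5] = 1×0 = 0

[0, 0, 0, 12, 2, 0]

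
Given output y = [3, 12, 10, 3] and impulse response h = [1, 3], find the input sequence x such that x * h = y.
Deconvolve y=[3, 12, 10, 3] by h=[1, 3]. Since h[0]=1, solve forward: x[0] = y[0] / 1 = 3; x[1] = (y[1] - 3×3) / 1 = 3; x[2] = (y[2] - 3×3) / 1 = 1. So x = [3, 3, 1]. Check by forward convolution: y[0] = 3×1 = 3; y[1] = 3×3 + 3×1 = 12; y[2] = 3×3 + 1×1 = 10; y[3] = 1×3 = 3

[3, 3, 1]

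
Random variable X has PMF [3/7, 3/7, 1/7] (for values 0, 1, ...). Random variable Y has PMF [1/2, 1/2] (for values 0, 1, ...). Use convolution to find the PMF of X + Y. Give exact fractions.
P(X+Y=k) = Σ_i P(X=i)·P(Y=k-i) — a convolution of [3/7, 3/7, 1/7] and [1/2, 1/2]. P(X+Y=0) = (3/7)×(1/2) = 3/14; P(X+Y=1) = (3/7)×(1/2) + (3/7)×(1/2) = 3/14 + 3/14 = 3/7; P(X+Y=2) = (3/7)×(1/2) + (1/7)×(1/2) = 3/14 + 1/14 = 2/7; P(X+Y=3) = (1/7)×(1/2) = 1/14. PMF: [3/14, 3/7, 2/7, 1/14] (sums to 1 ✓)

[3/14, 3/7, 2/7, 1/14]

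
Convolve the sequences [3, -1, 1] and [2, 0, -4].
y[0] = 3×2 = 6; y[1] = 3×0 + -1×2 = -2; y[2] = 3×-4 + -1×0 + 1×2 = -10; y[3] = -1×-4 + 1×0 = 4; y[4] = 1×-4 = -4

[6, -2, -10, 4, -4]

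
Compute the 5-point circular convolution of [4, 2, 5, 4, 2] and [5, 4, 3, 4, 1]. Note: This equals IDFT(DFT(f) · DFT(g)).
Either evaluate y[k] = Σ_j f[j]·g[(k-j) mod 5] directly, or use IDFT(DFT(f) · DFT(g)). y[0] = 4×5 + 2×1 + 5×4 + 4×3 + 2×4 = 62; y[1] = 4×4 + 2×5 + 5×1 + 4×4 + 2×3 = 53; y[2] = 4×3 + 2×4 + 5×5 + 4×1 + 2×4 = 57; y[3] = 4×4 + 2×3 + 5×4 + 4×5 + 2×1 = 64; y[4] = 4×1 + 2×4 + 5×3 + 4×4 + 2×5 = 53. Result: [62, 53, 57, 64, 53]

[62, 53, 57, 64, 53]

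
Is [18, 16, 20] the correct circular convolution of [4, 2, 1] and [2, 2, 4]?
Recompute circular convolution of [4, 2, 1] and [2, 2, 4]: y[0] = 4×2 + 2×4 + 1×2 = 18; y[1] = 4×2 + 2×2 + 1×4 = 16; y[2] = 4×4 + 2×2 + 1×2 = 22 → [18, 16, 22]. Compare to given [18, 16, 20]: they differ at index 2: given 20, correct 22, so answer: No

No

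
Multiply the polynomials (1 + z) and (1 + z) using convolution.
Ascending coefficients: a = [1, 1], b = [1, 1]. c[0] = 1×1 = 1; c[1] = 1×1 + 1×1 = 2; c[2] = 1×1 = 1. Result coefficients: [1, 2, 1] → 1 + 2z + z^2

1 + 2z + z^2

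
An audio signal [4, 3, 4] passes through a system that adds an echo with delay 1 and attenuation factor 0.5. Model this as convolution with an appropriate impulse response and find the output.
Direct-path + delayed-attenuated-path model → impulse response h = [1, 0.5] (1 at lag 0, 0.5 at lag 1). Output y[n] = x[n] + 0.5·x[n - 1] (with x[n] = 0 outside 0..2): y[0] = 4 + 0.5×0 = 4; y[1] = 3 + 0.5×4 = 5.0; y[2] = 4 + 0.5×3 = 5.5; y[3] = 0 + 0.5×4 = 2.0. So y = [4, 5.0, 5.5, 2.0]

[4, 5.0, 5.5, 2.0]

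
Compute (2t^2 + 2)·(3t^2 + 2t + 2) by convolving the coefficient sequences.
Ascending coefficients: a = [2, 0, 2], b = [2, 2, 3]. c[0] = 2×2 = 4; c[1] = 2×2 + 0×2 = 4; c[2] = 2×3 + 0×2 + 2×2 = 10; c[3] = 0×3 + 2×2 = 4; c[4] = 2×3 = 6. Result coefficients: [4, 4, 10, 4, 6] → 6t^4 + 4t^3 + 10t^2 + 4t + 4

6t^4 + 4t^3 + 10t^2 + 4t + 4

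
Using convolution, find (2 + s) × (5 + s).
Ascending coefficients: a = [2, 1], b = [5, 1]. c[0] = 2×5 = 10; c[1] = 2×1 + 1×5 = 7; c[2] = 1×1 = 1. Result coefficients: [10, 7, 1] → 10 + 7s + s^2

10 + 7s + s^2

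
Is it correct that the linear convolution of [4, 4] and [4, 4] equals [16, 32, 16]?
Recompute linear convolution of [4, 4] and [4, 4]: y[0] = 4×4 = 16; y[1] = 4×4 + 4×4 = 32; y[2] = 4×4 = 16 → [16, 32, 16]. Given [16, 32, 16] matches, so answer: Yes

Yes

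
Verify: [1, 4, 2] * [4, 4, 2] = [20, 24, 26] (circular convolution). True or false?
Recompute circular convolution of [1, 4, 2] and [4, 4, 2]: y[0] = 1×4 + 4×2 + 2×4 = 20; y[1] = 1×4 + 4×4 + 2×2 = 24; y[2] = 1×2 + 4×4 + 2×4 = 26 → [20, 24, 26]. Given [20, 24, 26] matches, so answer: Yes

Yes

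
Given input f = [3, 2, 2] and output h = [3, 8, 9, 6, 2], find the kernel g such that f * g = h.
Output length 5 = len(f) + len(g) - 1 ⇒ len(g) = 3. Solve g forward using g[k] = (h[k] - Σ_{i≥1} f[i]·g[k-i]) / f[0]: g[0] = h[0] / f[0] = 3 / 3 = 1; g[1] = (h[1] - 2×1) / f[0] = (8 - 2×1) / 3 = 2; g[2] = (h[2] - 2×2 - 2×1) / f[0] = (9 - 2×2 - 2×1) / 3 = 1. So g = [1, 2, 1]. Forward-check [3, 2, 2] * [1, 2, 1]: h[0] = 3×1 = 3; h[1] = 3×2 + 2×1 = 8; h[2] = 3×1 + 2×2 + 2×1 = 9; h[3] = 2×1 + 2×2 = 6; h[4] = 2×1 = 2 → [3, 8, 9, 6, 2] ✓

[1, 2, 1]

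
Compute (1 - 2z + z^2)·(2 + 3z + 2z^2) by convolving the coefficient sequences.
Ascending coefficients: a = [1, -2, 1], b = [2, 3, 2]. c[0] = 1×2 = 2; c[1] = 1×3 + -2×2 = -1; c[2] = 1×2 + -2×3 + 1×2 = -2; c[3] = -2×2 + 1×3 = -1; c[4] = 1×2 = 2. Result coefficients: [2, -1, -2, -1, 2] → 2 - z - 2z^2 - z^3 + 2z^4

2 - z - 2z^2 - z^3 + 2z^4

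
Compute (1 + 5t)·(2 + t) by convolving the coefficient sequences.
Ascending coefficients: a = [1, 5], b = [2, 1]. c[0] = 1×2 = 2; c[1] = 1×1 + 5×2 = 11; c[2] = 5×1 = 5. Result coefficients: [2, 11, 5] → 2 + 11t + 5t^2

2 + 11t + 5t^2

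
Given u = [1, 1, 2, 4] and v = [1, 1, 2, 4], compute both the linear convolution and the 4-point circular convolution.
Linear: y_lin[0] = 1×1 = 1; y_lin[1] = 1×1 + 1×1 = 2; y_lin[2] = 1×2 + 1×1 + 2×1 = 5; y_lin[3] = 1×4 + 1×2 + 2×1 + 4×1 = 12; y_lin[4] = 1×4 + 2×2 + 4×1 = 12; y_lin[5] = 2×4 + 4×2 = 16; y_lin[6] = 4×4 = 16 → [1, 2, 5, 12, 12, 16, 16]. Circular (length 4): y[0] = 1×1 + 1×4 + 2×2 + 4×1 = 13; y[1] = 1×1 + 1×1 + 2×4 + 4×2 = 18; y[2] = 1×2 + 1×1 + 2×1 + 4×4 = 21; y[3] = 1×4 + 1×2 + 2×1 + 4×1 = 12 → [13, 18, 21, 12]

Linear: [1, 2, 5, 12, 12, 16, 16], Circular: [13, 18, 21, 12]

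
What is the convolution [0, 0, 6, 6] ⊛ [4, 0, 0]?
y[0] = 0×4 = 0; y[1] = 0×0 + 0×4 = 0; y[2] = 0×0 + 0×0 + 6×4 = 24; y[3] = 0×0 + 6×0 + 6×4 = 24; y[4] = 6×0 + 6×0 = 0; y[5] = 6×0 = 0

[0, 0, 24, 24, 0, 0]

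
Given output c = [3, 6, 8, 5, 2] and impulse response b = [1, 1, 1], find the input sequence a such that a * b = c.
Deconvolve c=[3, 6, 8, 5, 2] by b=[1, 1, 1]. Since b[0]=1, solve forward: a[0] = c[0] / 1 = 3; a[1] = (c[1] - 3×1) / 1 = 3; a[2] = (c[2] - 3×1 - 3×1) / 1 = 2. So a = [3, 3, 2]. Check by forward convolution: c[0] = 3×1 = 3; c[1] = 3×1 + 3×1 = 6; c[2] = 3×1 + 3×1 + 2×1 = 8; c[3] = 3×1 + 2×1 = 5; c[4] = 2×1 = 2

[3, 3, 2]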